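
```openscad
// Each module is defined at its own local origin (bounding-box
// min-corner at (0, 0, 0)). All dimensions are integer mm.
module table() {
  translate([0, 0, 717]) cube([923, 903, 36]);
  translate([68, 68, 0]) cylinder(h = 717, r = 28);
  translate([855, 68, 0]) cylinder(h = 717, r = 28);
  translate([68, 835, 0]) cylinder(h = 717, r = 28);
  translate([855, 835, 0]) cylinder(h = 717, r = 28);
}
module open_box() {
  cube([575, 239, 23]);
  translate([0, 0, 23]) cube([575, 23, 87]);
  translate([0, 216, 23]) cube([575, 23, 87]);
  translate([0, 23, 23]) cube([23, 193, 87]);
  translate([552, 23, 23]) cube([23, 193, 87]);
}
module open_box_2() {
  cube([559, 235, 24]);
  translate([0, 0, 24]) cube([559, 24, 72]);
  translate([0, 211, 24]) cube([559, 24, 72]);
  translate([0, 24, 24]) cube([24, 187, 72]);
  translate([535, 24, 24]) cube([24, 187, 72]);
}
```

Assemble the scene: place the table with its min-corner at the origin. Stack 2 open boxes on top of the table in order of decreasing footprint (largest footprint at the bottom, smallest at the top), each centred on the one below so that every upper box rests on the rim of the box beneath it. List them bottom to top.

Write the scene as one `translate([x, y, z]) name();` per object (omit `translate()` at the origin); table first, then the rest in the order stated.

table();
translate([174, 332, 753]) open_box();
translate([182, 334, 863]) open_box_2();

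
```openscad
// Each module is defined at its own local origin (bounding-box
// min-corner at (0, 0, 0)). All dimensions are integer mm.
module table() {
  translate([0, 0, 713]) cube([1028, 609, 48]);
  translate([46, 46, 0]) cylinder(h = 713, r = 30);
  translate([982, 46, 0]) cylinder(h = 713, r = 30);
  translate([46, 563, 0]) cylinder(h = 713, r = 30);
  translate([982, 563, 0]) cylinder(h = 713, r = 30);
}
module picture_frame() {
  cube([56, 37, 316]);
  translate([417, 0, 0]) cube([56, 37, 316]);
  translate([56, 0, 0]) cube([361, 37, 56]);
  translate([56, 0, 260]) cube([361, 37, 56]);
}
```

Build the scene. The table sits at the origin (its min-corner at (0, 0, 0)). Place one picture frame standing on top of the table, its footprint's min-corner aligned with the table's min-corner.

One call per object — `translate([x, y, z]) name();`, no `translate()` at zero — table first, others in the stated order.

table();
translate([0, 0, 761]) picture_frame();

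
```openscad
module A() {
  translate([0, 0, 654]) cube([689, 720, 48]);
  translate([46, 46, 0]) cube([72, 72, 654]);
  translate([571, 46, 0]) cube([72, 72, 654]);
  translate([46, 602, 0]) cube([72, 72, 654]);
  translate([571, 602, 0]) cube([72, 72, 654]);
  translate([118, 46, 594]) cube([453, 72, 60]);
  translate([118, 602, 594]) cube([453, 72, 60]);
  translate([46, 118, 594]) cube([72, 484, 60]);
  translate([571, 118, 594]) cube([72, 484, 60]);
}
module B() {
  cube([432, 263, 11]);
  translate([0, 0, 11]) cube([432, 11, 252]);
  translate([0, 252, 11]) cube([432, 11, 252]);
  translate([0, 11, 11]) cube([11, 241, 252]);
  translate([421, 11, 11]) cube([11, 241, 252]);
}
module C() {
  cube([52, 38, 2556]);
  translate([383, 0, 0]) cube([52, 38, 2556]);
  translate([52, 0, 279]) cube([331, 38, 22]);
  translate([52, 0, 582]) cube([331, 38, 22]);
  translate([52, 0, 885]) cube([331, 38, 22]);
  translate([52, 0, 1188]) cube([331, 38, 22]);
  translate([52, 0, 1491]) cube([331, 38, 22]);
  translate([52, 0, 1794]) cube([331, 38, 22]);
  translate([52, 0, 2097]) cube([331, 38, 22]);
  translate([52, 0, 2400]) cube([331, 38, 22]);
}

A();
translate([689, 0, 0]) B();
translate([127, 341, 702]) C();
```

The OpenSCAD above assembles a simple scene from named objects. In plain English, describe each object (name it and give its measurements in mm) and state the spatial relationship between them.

A is a rectangular dining table. The top is 689×720×48 mm with its upper surface at z = 702 mm. It stands on four 72×72 mm square legs, each inset 46 mm from the nearest pair of top edges, running from the floor to the underside of the top. Four apron rails, 72 mm thick and 60 mm tall, run between adjacent legs with their top edges flush with the underside of the top and their outer faces flush with the legs' outer faces.

B is an open storage box with external size 432×263×263 mm and wall thickness 11 mm (the base is also 11 mm thick). The base covers the whole footprint; the four walls stand on the base, with the y-facing walls full-width and the x-facing walls fitting between their inner faces.

C is a wooden ladder with two side rails of 52×38 mm section and 2556 mm height, set 435 mm apart overall. Between them run 8 rectangular rungs (38 mm deep, 22 mm thick), front faces flush with the rails' −y face. The bottom of the first rung is 279 mm above the floor and each subsequent rung is 303 mm higher than the one below.

The open box is against the table's +x side, with their −y faces flush. The ladder is on top of the table, centred.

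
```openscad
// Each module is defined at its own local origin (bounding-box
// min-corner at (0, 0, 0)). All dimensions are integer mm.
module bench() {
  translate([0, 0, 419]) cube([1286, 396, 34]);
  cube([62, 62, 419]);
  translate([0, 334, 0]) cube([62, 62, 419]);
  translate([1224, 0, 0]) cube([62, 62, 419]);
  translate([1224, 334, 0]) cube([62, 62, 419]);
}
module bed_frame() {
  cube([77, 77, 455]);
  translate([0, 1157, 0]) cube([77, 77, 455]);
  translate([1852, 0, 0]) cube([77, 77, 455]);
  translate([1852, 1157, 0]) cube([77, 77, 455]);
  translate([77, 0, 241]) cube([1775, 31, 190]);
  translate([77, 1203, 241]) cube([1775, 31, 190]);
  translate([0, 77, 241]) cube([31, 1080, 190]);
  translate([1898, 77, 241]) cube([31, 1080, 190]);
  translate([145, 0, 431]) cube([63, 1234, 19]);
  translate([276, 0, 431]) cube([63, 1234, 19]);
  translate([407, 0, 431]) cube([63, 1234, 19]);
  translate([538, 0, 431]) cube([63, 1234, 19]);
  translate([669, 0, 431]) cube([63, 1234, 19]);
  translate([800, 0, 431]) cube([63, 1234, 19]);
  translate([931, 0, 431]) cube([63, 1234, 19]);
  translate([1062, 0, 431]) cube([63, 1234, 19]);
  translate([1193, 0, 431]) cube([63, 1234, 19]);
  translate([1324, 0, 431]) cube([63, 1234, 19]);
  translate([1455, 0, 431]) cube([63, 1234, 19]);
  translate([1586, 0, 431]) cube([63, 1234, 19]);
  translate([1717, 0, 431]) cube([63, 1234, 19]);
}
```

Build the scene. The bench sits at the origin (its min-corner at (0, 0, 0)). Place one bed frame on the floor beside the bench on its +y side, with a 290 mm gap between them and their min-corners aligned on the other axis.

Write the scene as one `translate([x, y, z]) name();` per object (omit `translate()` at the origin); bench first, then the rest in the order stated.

bench();
translate([0, 686, 0]) bed_frame();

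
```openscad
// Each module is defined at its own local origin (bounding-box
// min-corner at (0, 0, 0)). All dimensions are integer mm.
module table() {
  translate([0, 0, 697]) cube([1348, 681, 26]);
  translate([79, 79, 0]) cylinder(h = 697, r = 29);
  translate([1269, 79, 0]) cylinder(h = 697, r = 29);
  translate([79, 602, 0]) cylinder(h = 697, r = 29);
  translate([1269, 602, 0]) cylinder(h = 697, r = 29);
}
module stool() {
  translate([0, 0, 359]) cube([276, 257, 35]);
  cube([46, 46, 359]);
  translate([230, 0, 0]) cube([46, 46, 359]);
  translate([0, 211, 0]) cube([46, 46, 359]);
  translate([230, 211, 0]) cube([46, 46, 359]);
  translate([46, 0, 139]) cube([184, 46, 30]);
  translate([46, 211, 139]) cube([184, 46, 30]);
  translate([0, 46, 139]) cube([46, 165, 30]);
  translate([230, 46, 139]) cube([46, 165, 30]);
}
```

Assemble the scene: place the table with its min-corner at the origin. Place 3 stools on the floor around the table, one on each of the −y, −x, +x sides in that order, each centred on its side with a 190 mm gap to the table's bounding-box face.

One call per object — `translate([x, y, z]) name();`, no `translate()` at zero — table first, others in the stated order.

table();
translate([536, -447, 0]) stool();
translate([-466, 212, 0]) stool();
translate([1538, 212, 0]) stool();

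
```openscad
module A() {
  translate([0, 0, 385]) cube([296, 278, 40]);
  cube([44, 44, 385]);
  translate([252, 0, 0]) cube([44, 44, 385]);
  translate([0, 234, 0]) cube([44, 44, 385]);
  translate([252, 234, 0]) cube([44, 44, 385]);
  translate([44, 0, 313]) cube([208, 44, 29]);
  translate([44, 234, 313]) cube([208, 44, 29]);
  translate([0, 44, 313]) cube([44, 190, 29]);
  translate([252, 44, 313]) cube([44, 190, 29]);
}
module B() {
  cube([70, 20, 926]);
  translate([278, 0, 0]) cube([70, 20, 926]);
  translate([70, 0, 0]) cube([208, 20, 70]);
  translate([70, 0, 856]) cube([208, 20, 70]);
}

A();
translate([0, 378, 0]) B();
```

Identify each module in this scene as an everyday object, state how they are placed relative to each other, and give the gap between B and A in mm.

A is a stool. B is a picture frame. The picture frame is on the floor beside the stool on its +y side. The gap between the picture frame and the stool is 100 mm.

The picture frame's nearest face is 100 mm from the stool's +y face.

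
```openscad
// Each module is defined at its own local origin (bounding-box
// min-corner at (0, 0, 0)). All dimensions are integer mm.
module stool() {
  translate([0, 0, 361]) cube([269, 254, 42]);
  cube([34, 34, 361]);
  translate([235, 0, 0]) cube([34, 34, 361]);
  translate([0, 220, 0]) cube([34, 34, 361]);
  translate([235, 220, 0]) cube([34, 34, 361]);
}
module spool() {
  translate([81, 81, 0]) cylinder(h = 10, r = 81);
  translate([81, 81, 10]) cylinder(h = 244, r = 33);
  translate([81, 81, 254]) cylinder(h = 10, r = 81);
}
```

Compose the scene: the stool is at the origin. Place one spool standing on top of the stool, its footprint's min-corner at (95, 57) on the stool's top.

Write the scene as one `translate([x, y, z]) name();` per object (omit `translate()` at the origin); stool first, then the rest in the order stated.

stool();
translate([95, 57, 403]) spool();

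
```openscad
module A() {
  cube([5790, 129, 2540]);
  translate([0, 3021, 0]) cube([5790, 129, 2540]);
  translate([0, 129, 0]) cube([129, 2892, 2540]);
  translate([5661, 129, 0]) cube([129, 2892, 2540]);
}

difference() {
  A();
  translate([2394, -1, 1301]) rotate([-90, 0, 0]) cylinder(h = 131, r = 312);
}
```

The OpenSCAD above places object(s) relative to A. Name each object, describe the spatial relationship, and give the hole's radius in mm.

A is a house frame. The house frame has a circular hole through its front wall. The hole's radius is 312 mm.

The subtracted cylinder has r = 312 mm.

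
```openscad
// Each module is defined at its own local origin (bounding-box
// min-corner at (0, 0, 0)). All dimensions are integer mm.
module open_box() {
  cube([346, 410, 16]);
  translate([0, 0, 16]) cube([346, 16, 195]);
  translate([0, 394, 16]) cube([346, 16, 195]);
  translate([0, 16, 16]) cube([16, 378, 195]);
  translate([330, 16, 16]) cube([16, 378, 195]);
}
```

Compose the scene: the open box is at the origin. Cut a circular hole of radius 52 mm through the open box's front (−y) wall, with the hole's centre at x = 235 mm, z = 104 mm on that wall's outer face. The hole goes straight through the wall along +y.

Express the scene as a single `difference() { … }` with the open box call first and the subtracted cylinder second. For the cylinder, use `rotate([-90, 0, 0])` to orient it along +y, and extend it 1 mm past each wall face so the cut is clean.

difference() {
  open_box();
  translate([235, -1, 104]) rotate([-90, 0, 0]) cylinder(h = 18, r = 52);
}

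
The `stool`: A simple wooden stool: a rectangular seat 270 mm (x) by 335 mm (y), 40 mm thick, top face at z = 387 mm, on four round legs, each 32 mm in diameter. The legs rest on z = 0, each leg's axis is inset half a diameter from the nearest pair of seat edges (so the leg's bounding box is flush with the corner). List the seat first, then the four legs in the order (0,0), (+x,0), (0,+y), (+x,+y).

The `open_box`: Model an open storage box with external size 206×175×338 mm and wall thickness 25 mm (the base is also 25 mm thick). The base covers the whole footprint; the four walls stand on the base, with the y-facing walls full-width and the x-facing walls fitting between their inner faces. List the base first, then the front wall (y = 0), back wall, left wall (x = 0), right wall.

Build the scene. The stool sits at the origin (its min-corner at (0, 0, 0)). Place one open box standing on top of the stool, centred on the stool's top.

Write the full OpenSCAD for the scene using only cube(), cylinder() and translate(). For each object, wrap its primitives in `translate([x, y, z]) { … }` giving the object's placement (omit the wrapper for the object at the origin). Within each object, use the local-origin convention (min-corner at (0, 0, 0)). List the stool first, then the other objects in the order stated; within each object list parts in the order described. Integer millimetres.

translate([0, 0, 347]) cube([270, 335, 40]);
translate([16, 16, 0]) cylinder(h = 347, r = 16);
translate([254, 16, 0]) cylinder(h = 347, r = 16);
translate([16, 319, 0]) cylinder(h = 347, r = 16);
translate([254, 319, 0]) cylinder(h = 347, r = 16);
translate([32, 80, 387]) {
  cube([206, 175, 25]);
  translate([0, 0, 25]) cube([206, 25, 313]);
  translate([0, 150, 25]) cube([206, 25, 313]);
  translate([0, 25, 25]) cube([25, 125, 313]);
  translate([181, 25, 25]) cube([25, 125, 313]);
}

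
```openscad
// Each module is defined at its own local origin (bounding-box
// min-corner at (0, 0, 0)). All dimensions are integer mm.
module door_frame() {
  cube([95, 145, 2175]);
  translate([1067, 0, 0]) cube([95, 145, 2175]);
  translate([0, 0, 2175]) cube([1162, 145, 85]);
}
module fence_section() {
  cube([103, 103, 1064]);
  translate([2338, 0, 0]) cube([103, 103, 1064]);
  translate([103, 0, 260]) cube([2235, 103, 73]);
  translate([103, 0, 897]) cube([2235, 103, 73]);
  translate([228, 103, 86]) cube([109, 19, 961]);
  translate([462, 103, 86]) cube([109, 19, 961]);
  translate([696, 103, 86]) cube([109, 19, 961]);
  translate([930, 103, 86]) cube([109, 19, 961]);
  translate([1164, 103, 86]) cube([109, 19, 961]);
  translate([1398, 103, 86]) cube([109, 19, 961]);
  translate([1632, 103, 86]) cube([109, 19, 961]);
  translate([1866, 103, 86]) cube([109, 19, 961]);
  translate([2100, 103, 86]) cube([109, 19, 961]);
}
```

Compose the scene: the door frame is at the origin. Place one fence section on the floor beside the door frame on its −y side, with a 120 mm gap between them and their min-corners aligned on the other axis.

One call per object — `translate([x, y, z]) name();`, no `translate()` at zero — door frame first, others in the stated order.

door_frame();
translate([0, -242, 0]) fence_section();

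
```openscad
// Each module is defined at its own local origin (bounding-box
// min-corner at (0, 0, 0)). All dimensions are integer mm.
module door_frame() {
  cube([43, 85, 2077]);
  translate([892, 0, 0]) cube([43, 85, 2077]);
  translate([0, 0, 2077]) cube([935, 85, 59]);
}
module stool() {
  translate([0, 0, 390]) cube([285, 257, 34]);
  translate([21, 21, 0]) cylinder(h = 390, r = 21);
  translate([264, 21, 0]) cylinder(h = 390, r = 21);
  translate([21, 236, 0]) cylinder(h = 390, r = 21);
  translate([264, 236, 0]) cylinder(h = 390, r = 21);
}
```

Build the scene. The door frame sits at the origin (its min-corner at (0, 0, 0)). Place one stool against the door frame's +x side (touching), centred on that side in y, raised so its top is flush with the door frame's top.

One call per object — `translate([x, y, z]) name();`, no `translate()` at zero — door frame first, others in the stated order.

door_frame();
translate([935, -86, 1712]) stool();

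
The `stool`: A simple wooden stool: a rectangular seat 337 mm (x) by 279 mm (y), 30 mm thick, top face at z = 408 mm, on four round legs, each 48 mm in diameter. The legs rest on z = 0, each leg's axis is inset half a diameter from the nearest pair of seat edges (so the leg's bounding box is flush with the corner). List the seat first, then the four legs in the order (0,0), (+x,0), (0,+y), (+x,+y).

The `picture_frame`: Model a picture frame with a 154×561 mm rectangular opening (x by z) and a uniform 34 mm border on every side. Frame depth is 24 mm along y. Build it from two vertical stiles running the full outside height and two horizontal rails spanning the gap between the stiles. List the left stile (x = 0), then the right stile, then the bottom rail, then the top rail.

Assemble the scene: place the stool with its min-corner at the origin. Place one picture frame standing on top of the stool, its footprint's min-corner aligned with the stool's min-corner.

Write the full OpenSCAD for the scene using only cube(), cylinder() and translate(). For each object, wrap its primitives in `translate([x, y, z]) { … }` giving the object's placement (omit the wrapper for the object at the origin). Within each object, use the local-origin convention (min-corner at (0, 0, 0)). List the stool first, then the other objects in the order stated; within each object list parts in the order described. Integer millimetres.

translate([0, 0, 378]) cube([337, 279, 30]);
translate([24, 24, 0]) cylinder(h = 378, r = 24);
translate([313, 24, 0]) cylinder(h = 378, r = 24);
translate([24, 255, 0]) cylinder(h = 378, r = 24);
translate([313, 255, 0]) cylinder(h = 378, r = 24);
translate([0, 0, 408]) {
  cube([34, 24, 629]);
  translate([188, 0, 0]) cube([34, 24, 629]);
  translate([34, 0, 0]) cube([154, 24, 34]);
  translate([34, 0, 595]) cube([154, 24, 34]);
}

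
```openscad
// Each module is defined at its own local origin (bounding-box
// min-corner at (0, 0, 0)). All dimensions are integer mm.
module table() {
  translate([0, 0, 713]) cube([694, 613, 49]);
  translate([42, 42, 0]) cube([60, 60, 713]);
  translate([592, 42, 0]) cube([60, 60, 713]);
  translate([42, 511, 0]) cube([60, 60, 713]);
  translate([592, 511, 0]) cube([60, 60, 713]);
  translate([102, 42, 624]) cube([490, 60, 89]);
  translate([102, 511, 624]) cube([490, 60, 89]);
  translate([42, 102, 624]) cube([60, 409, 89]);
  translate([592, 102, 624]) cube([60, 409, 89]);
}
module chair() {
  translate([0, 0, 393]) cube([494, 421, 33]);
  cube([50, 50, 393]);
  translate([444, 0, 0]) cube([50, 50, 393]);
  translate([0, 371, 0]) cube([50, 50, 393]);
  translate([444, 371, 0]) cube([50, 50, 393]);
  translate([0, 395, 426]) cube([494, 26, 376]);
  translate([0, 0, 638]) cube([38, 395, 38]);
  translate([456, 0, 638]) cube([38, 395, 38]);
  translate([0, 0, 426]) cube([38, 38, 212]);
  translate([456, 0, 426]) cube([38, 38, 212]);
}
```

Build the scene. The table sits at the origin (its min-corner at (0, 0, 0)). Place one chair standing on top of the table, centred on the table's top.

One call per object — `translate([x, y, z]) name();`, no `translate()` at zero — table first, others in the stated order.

table();
translate([100, 96, 762]) chair();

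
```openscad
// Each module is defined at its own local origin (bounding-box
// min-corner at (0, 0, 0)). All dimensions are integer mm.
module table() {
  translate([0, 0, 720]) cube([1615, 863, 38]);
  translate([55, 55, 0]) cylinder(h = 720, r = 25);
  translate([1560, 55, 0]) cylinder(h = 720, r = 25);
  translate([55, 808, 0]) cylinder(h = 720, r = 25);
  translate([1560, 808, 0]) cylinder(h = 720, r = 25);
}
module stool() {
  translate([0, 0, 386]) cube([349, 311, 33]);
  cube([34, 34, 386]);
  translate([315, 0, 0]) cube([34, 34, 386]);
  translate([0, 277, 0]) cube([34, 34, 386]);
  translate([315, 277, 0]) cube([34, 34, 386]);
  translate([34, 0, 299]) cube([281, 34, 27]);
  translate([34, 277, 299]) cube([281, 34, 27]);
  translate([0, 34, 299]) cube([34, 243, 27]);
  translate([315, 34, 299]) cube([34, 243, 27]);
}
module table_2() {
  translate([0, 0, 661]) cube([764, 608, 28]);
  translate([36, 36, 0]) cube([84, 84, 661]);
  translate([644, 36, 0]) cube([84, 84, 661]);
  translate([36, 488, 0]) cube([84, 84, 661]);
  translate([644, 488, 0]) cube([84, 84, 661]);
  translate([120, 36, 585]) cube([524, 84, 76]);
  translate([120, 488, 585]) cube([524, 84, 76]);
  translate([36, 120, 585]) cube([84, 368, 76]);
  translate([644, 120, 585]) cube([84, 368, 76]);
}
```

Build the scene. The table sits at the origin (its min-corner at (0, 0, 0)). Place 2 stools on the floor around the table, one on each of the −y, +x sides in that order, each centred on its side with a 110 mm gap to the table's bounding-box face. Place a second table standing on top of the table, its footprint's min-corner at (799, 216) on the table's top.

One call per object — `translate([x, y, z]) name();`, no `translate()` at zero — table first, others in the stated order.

table();
translate([633, -421, 0]) stool();
translate([1725, 276, 0]) stool();
translate([799, 216, 758]) table_2();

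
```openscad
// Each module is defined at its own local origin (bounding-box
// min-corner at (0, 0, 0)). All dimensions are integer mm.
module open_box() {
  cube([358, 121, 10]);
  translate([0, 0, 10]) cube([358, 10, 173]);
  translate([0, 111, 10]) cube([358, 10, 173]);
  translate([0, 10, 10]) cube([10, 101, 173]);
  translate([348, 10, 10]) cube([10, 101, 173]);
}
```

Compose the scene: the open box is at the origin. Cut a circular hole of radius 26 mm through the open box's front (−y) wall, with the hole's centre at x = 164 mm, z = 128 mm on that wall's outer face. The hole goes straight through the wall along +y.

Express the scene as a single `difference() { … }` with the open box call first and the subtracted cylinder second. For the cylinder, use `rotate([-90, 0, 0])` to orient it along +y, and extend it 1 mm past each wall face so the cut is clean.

difference() {
  open_box();
  translate([164, -1, 128]) rotate([-90, 0, 0]) cylinder(h = 12, r = 26);
}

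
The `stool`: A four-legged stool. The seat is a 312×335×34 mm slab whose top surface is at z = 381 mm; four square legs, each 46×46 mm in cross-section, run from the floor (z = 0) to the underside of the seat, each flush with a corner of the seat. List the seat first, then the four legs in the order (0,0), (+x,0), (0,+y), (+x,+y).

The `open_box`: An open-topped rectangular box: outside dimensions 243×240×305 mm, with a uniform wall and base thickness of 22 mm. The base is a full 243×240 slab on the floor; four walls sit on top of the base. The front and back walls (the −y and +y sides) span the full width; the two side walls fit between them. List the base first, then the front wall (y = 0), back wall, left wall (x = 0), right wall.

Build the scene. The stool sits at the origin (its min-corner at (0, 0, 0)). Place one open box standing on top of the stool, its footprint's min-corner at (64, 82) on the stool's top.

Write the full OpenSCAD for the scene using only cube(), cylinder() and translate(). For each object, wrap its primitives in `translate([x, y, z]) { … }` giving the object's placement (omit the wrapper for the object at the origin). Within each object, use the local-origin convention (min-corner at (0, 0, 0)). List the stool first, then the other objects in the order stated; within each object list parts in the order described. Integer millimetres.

translate([0, 0, 347]) cube([312, 335, 34]);
cube([46, 46, 347]);
translate([266, 0, 0]) cube([46, 46, 347]);
translate([0, 289, 0]) cube([46, 46, 347]);
translate([266, 289, 0]) cube([46, 46, 347]);
translate([64, 82, 381]) {
  cube([243, 240, 22]);
  translate([0, 0, 22]) cube([243, 22, 283]);
  translate([0, 218, 22]) cube([243, 22, 283]);
  translate([0, 22, 22]) cube([22, 196, 283]);
  translate([221, 22, 22]) cube([22, 196, 283]);
}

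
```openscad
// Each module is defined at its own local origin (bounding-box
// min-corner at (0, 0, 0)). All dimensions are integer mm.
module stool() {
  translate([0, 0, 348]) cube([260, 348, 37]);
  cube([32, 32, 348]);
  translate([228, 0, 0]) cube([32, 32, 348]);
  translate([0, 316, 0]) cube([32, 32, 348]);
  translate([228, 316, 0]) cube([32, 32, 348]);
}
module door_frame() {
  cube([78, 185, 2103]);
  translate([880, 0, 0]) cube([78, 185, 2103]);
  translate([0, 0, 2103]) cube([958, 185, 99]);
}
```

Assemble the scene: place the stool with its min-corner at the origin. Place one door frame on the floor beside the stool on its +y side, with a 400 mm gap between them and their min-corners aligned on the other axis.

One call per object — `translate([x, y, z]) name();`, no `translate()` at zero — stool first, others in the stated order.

stool();
translate([0, 748, 0]) door_frame();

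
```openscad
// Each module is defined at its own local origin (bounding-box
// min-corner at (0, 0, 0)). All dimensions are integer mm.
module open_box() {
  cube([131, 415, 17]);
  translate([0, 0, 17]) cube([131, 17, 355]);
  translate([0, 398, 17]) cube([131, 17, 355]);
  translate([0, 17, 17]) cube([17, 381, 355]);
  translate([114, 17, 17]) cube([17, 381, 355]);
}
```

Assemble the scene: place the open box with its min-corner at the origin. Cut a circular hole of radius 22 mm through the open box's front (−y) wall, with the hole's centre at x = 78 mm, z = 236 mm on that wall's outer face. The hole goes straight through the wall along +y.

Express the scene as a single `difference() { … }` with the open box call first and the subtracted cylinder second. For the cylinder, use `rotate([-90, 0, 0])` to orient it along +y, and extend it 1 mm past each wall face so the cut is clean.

difference() {
  open_box();
  translate([78, -1, 236]) rotate([-90, 0, 0]) cylinder(h = 19, r = 22);
}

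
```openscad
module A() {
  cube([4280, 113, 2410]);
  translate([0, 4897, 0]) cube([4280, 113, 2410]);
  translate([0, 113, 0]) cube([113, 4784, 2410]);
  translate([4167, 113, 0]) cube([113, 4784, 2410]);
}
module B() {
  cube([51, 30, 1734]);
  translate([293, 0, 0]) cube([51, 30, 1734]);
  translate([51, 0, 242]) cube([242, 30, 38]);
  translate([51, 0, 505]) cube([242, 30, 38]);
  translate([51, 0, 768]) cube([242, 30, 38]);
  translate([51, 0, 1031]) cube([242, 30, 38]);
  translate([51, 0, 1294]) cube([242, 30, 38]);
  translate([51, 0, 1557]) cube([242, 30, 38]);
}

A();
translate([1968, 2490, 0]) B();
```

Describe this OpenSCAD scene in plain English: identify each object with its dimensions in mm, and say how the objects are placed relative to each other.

A is a box-shaped house frame (walls only): outside footprint 4280×5010 mm, wall height 2410 mm, wall thickness 113 mm. The two y-facing walls run the full x-width; the two x-facing walls fit between the inner faces of the y-facing walls.

B is a wooden ladder with two side rails of 51×30 mm section and 1734 mm height, set 344 mm apart overall. Between them run 6 rectangular rungs (30 mm deep, 38 mm thick), front faces flush with the rails' −y face. The bottom of the first rung is 242 mm above the floor and each subsequent rung is 263 mm higher than the one below.

The ladder sits inside the house frame, centred.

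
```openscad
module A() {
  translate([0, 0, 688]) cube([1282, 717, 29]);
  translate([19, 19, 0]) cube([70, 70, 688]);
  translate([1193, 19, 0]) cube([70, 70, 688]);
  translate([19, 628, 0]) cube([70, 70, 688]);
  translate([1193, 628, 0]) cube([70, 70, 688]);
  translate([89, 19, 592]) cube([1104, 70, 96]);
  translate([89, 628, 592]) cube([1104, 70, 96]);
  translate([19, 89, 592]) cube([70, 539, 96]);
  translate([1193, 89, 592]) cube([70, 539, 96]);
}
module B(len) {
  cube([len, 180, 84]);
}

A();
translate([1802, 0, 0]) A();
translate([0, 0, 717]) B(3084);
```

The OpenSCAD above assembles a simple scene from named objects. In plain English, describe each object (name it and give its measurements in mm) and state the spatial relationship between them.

A is a table: top 1282 mm (x) × 717 mm (y), 29 mm thick, upper face at z = 717 mm, on four 70×70 mm square legs, each inset 19 mm from the nearest pair of top edges, running from z = 0 to the bottom of the top. Four apron rails, 70 mm thick and 96 mm tall, run between adjacent legs with their top edges flush with the underside of the top and their outer faces flush with the legs' outer faces.

B is a rectangular beam 3084 mm long (x), 180 mm deep (y), 84 mm thick (z).

The beam spans the tops of two tables placed 520 mm apart, resting at z = 717 mm.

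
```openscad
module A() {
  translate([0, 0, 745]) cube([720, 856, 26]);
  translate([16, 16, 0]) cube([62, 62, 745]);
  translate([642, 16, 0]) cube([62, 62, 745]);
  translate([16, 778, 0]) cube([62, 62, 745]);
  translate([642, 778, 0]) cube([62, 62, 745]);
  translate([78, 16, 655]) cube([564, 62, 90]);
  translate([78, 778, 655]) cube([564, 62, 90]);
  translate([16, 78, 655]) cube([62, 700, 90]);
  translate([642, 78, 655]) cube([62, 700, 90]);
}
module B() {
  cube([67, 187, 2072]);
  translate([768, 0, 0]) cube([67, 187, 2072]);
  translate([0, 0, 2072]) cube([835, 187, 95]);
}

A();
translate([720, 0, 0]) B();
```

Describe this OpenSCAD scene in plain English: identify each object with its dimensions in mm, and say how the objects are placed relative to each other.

A is a rectangular dining table. The top is 720×856×26 mm with its upper surface at z = 771 mm. It stands on four 62×62 mm square legs, each inset 16 mm from the nearest pair of top edges, running from the floor to the underside of the top. Four apron rails, 62 mm thick and 90 mm tall, run between adjacent legs with their top edges flush with the underside of the top and their outer faces flush with the legs' outer faces.

B is a rectangular door frame: two vertical jambs of 67×187 mm section, 2072 mm tall, with a clear opening 701 mm wide between their inner faces. A header 95 mm tall and 187 mm deep lies on top of the jambs and spans the full outside width.

The door frame is against the table's +x side, with their −y faces flush.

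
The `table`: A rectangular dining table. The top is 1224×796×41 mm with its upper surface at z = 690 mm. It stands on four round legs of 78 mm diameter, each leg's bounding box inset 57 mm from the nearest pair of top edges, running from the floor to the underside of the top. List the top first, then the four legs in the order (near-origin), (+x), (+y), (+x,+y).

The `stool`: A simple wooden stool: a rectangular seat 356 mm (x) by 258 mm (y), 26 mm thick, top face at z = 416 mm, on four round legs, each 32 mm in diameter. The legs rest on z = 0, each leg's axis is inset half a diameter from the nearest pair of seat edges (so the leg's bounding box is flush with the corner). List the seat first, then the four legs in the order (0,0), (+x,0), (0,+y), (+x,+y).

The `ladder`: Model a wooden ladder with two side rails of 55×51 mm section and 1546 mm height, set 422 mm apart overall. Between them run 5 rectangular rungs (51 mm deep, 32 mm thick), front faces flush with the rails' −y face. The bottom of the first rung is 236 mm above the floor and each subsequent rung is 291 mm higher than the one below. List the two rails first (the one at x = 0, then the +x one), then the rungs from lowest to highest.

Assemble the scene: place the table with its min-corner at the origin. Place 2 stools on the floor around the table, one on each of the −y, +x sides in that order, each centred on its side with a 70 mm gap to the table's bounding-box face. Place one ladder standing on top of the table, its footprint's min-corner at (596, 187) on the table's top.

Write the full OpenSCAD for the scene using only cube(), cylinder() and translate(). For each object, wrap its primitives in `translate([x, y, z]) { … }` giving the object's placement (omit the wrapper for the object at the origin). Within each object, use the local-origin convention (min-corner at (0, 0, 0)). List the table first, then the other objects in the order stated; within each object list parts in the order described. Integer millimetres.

translate([0, 0, 649]) cube([1224, 796, 41]);
translate([96, 96, 0]) cylinder(h = 649, r = 39);
translate([1128, 96, 0]) cylinder(h = 649, r = 39);
translate([96, 700, 0]) cylinder(h = 649, r = 39);
translate([1128, 700, 0]) cylinder(h = 649, r = 39);
translate([434, -328, 0]) {
  translate([0, 0, 390]) cube([356, 258, 26]);
  translate([16, 16, 0]) cylinder(h = 390, r = 16);
  translate([340, 16, 0]) cylinder(h = 390, r = 16);
  translate([16, 242, 0]) cylinder(h = 390, r = 16);
  translate([340, 242, 0]) cylinder(h = 390, r = 16);
}
translate([1294, 269, 0]) {
  translate([0, 0, 390]) cube([356, 258, 26]);
  translate([16, 16, 0]) cylinder(h = 390, r = 16);
  translate([340, 16, 0]) cylinder(h = 390, r = 16);
  translate([16, 242, 0]) cylinder(h = 390, r = 16);
  translate([340, 242, 0]) cylinder(h = 390, r = 16);
}
translate([596, 187, 690]) {
  cube([55, 51, 1546]);
  translate([367, 0, 0]) cube([55, 51, 1546]);
  translate([55, 0, 236]) cube([312, 51, 32]);
  translate([55, 0, 527]) cube([312, 51, 32]);
  translate([55, 0, 818]) cube([312, 51, 32]);
  translate([55, 0, 1109]) cube([312, 51, 32]);
  translate([55, 0, 1400]) cube([312, 51, 32]);
}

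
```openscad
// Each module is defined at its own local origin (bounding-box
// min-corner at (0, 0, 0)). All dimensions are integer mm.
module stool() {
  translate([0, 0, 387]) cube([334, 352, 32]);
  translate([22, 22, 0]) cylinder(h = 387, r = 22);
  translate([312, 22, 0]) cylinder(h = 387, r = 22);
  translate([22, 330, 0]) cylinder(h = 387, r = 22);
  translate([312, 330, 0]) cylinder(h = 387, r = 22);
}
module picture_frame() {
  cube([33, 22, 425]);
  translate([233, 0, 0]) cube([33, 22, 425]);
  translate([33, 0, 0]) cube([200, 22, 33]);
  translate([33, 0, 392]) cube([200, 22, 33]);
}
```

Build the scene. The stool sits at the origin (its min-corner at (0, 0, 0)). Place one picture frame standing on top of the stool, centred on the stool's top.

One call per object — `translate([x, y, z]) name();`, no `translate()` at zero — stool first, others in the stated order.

stool();
translate([34, 165, 419]) picture_frame();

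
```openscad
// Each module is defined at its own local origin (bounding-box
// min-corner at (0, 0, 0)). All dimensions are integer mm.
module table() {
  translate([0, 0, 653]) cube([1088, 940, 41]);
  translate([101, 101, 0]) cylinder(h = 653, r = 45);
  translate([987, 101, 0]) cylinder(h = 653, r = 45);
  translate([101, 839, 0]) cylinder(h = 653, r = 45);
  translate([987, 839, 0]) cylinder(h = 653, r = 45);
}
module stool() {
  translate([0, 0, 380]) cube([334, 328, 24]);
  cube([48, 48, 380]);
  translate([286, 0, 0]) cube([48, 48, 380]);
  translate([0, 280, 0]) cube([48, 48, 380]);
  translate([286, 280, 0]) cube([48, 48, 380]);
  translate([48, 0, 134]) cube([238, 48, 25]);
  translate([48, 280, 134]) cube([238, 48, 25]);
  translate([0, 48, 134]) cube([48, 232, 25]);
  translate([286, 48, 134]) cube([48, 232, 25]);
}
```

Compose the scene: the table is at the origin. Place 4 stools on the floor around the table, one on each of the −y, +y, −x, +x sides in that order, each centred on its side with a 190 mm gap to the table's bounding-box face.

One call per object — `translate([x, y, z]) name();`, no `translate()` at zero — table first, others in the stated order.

table();
translate([377, -518, 0]) stool();
translate([377, 1130, 0]) stool();
translate([-524, 306, 0]) stool();
translate([1278, 306, 0]) stool();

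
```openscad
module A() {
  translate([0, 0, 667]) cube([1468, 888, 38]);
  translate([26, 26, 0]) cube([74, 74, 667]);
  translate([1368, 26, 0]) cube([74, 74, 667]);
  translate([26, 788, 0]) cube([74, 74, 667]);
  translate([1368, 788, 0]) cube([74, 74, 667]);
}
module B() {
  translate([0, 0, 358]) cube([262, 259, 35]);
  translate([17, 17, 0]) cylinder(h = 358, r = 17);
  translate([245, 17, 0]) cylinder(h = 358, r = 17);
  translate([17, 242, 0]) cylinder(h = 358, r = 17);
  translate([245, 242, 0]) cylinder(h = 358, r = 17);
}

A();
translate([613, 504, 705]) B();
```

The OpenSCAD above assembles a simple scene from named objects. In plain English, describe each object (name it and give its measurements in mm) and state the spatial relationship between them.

A is a rectangular dining table. The top is 1468×888×38 mm with its upper surface at z = 705 mm. It stands on four 74×74 mm square legs, each inset 26 mm from the nearest pair of top edges, running from the floor to the underside of the top.

B is a four-legged stool. The seat is a 262×259×35 mm slab whose top surface is at z = 393 mm; four round legs, each 34 mm in diameter, run from the floor (z = 0) to the underside of the seat, each leg's axis is inset half a diameter from the nearest pair of seat edges (so the leg's bounding box is flush with the corner).

The stool is on top of the table.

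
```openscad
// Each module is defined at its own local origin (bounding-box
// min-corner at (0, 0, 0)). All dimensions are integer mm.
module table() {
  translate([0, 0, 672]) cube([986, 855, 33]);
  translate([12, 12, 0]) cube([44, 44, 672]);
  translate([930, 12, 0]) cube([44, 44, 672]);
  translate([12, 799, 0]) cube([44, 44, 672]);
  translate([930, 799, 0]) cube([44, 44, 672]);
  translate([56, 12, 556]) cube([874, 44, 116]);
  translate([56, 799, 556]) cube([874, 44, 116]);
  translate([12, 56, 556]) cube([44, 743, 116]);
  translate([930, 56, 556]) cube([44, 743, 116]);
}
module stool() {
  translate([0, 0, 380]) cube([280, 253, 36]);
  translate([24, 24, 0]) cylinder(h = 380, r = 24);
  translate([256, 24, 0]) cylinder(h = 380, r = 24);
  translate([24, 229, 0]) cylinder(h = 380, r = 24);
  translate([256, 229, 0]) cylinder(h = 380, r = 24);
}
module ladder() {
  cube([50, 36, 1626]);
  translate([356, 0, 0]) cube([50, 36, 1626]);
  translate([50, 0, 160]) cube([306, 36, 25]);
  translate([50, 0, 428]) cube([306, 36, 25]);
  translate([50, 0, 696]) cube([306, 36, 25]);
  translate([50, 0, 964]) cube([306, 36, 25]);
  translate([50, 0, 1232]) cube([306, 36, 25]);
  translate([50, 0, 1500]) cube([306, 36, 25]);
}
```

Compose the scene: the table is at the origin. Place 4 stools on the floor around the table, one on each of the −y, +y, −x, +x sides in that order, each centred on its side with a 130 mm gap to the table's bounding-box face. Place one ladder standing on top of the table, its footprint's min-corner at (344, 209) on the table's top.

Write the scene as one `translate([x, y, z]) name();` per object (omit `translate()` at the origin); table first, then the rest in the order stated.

table();
translate([353, -383, 0]) stool();
translate([353, 985, 0]) stool();
translate([-410, 301, 0]) stool();
translate([1116, 301, 0]) stool();
translate([344, 209, 705]) ladder();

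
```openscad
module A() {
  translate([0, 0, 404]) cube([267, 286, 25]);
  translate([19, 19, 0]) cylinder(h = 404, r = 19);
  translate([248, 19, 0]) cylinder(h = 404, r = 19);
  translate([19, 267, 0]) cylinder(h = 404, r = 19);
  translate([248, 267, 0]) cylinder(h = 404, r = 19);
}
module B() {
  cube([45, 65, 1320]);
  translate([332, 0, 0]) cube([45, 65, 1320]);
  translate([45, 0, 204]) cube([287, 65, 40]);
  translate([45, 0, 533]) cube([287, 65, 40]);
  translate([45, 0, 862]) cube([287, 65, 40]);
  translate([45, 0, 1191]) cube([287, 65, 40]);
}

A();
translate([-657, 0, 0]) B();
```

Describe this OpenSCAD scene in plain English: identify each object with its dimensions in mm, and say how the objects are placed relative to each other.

A is a simple wooden stool: a rectangular seat 267 mm (x) by 286 mm (y), 25 mm thick, top face at z = 429 mm, on four round legs, each 38 mm in diameter. The legs rest on z = 0, each leg's axis is inset half a diameter from the nearest pair of seat edges (so the leg's bounding box is flush with the corner).

B is a wooden ladder with two side rails of 45×65 mm section and 1320 mm height, set 377 mm apart overall. Between them run 4 rectangular rungs (65 mm deep, 40 mm thick), front faces flush with the rails' −y face. The bottom of the first rung is 204 mm above the floor and each subsequent rung is 329 mm higher than the one below.

The ladder is on the floor beside the stool on its −x side.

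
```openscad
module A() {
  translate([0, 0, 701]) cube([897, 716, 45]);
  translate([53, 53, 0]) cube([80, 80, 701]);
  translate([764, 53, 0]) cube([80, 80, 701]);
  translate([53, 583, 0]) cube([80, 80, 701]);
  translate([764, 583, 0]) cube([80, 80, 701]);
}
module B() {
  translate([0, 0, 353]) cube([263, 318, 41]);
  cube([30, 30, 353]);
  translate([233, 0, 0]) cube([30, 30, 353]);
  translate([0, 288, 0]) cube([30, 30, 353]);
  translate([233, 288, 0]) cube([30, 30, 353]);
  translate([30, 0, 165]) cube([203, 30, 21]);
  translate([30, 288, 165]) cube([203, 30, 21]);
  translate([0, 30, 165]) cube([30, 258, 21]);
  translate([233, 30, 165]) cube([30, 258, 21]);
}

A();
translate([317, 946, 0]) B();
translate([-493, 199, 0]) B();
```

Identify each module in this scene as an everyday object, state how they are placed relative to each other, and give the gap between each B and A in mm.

Each stool's nearest face is 230 mm from the table's bounding box.

A is a table. B is a stool. Two stools sit around the table at the +y, −x sides. The gap between each stool and the table is 230 mm.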